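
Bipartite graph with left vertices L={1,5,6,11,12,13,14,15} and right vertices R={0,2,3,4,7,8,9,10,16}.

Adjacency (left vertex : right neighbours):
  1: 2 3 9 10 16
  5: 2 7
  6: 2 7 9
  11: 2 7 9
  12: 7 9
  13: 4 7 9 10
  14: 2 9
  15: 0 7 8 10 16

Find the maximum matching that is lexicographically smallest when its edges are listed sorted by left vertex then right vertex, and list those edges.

Lex-smallest maximum matching: {(1,3), (5,2), (6,7), (11,9), (13,4), (15,0)}

|M| = 6 (so the lex-smallest maximum matching has 6 edges)
process left vertices in ascending order; for each, take the smallest-labelled available neighbour that still permits 6 edges overall, or leave it unmatched if none does
lex-smallest matching: {1-3, 5-2, 6-7, 11-9, 13-4, 15-0}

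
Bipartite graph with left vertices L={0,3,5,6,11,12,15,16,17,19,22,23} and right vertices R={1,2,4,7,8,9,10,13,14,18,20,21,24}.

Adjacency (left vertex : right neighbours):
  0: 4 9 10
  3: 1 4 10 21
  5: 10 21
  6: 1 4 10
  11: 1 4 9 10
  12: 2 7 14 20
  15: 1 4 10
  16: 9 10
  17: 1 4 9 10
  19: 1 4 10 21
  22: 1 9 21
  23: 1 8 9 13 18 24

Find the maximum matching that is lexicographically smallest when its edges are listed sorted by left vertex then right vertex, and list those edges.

|M| = 7 (so the lex-smallest maximum matching has 7 edges)
process left vertices in ascending order; for each, take the smallest-labelled available neighbour that still permits 7 edges overall, or leave it unmatched if none does
lex-smallest matching: {0-4, 3-1, 5-10, 11-9, 12-2, 19-21, 23-8}

Lex-smallest maximum matching: {(0,4), (3,1), (5,10), (11,9), (12,2), (19,21), (23,8)}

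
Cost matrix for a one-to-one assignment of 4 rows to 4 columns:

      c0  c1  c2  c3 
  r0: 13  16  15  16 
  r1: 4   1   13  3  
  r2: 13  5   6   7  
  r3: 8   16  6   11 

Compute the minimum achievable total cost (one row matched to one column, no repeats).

one of 2 optimal assignments: row0→col0 (cost 13), row1→col1 (cost 1), row2→col3 (cost 7), row3→col2 (cost 6)
total = 13 + 1 + 7 + 6 = 27

Minimum assignment cost: 27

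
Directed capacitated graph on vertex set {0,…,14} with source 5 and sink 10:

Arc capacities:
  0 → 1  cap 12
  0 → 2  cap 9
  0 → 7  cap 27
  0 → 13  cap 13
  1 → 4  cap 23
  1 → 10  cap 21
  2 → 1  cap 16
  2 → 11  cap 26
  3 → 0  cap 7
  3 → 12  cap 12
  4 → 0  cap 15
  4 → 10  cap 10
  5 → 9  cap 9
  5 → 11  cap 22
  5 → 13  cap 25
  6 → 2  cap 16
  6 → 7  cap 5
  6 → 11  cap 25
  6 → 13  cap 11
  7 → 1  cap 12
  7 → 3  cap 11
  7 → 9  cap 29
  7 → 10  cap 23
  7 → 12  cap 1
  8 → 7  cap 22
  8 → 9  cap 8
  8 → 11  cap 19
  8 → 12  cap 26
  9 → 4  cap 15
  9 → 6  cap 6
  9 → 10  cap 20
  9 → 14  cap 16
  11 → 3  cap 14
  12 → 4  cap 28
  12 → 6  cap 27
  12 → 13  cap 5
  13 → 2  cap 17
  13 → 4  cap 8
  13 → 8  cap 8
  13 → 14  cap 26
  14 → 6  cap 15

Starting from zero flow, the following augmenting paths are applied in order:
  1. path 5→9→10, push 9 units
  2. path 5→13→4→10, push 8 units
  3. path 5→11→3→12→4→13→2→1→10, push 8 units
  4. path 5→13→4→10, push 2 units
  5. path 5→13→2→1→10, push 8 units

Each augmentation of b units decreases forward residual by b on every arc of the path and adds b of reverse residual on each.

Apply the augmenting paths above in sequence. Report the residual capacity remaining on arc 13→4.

after path 1 (5→9→10, push 9): res(13,4)=8
after path 2 (5→13→4→10, push 8): res(13,4)=0
after path 3 (5→11→3→12→4→13→2→1→10, push 8): res(13,4)=8
after path 4 (5→13→4→10, push 2): res(13,4)=6
after path 5 (5→13→2→1→10, push 8): res(13,4)=6

Residual capacity of (13,4): 6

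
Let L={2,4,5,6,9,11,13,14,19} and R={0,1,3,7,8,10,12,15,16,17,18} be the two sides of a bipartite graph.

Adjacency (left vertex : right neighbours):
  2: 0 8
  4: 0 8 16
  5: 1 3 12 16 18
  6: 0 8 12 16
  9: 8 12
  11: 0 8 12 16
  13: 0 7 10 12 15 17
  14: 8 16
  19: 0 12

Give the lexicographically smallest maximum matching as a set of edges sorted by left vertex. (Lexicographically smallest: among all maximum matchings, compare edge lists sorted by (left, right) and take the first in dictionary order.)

|M| = 6 (so the lex-smallest maximum matching has 6 edges)
process left vertices in ascending order; for each, take the smallest-labelled available neighbour that still permits 6 edges overall, or leave it unmatched if none does
lex-smallest matching: {2-0, 4-8, 5-1, 6-12, 11-16, 13-7}

Lex-smallest maximum matching: {(2,0), (4,8), (5,1), (6,12), (11,16), (13,7)}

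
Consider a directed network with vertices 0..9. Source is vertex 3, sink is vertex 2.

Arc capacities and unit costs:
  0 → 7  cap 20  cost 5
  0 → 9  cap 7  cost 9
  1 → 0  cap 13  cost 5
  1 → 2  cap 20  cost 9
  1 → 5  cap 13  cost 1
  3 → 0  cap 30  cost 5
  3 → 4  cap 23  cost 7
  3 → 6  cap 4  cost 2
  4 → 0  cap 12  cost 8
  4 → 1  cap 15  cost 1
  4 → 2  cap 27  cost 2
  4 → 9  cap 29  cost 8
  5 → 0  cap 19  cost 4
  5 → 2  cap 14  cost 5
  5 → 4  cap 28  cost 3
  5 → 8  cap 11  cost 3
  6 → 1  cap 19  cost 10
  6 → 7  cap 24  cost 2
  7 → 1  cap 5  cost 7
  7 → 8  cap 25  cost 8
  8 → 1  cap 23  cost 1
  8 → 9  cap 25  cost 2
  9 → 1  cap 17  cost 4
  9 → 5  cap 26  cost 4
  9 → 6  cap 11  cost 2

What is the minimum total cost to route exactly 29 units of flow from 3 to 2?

Minimum cost for 29 units: 321

shortest-cost path #1: 3→4→2 push 23 @ unit cost 9 (adds 207)
shortest-cost path #2: 3→6→7→1→5→2 push 4 @ unit cost 17 (adds 68)
shortest-cost path #3: 3→0→9→5→2 push 2 @ unit cost 23 (adds 46)
total cost = 321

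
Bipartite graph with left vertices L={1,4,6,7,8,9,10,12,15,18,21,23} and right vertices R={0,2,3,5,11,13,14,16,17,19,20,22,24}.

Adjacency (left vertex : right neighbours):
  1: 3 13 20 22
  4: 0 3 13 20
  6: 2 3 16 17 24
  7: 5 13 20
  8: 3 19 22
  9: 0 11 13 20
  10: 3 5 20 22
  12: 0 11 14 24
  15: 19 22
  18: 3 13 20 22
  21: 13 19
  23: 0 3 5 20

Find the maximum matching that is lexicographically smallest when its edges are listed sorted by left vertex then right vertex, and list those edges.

Lex-smallest maximum matching: {(1,3), (4,0), (6,2), (7,5), (8,19), (9,11), (10,20), (12,14), (15,22), (18,13)}

|M| = 10 (so the lex-smallest maximum matching has 10 edges)
process left vertices in ascending order; for each, take the smallest-labelled available neighbour that still permits 10 edges overall, or leave it unmatched if none does
lex-smallest matching: {1-3, 4-0, 6-2, 7-5, 8-19, 9-11, 10-20, 12-14, 15-22, 18-13}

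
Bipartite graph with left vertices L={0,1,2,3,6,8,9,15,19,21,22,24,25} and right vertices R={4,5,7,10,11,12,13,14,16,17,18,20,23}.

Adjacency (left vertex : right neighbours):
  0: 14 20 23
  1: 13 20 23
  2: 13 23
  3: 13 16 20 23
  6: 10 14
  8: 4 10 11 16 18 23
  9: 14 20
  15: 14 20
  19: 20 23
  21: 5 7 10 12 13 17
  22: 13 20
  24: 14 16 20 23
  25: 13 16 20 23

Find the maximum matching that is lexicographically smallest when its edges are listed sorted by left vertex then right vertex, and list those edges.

|M| = 8 (so the lex-smallest maximum matching has 8 edges)
process left vertices in ascending order; for each, take the smallest-labelled available neighbour that still permits 8 edges overall, or leave it unmatched if none does
lex-smallest matching: {0-14, 1-13, 2-23, 3-16, 6-10, 8-4, 9-20, 21-5}

Lex-smallest maximum matching: {(0,14), (1,13), (2,23), (3,16), (6,10), (8,4), (9,20), (21,5)}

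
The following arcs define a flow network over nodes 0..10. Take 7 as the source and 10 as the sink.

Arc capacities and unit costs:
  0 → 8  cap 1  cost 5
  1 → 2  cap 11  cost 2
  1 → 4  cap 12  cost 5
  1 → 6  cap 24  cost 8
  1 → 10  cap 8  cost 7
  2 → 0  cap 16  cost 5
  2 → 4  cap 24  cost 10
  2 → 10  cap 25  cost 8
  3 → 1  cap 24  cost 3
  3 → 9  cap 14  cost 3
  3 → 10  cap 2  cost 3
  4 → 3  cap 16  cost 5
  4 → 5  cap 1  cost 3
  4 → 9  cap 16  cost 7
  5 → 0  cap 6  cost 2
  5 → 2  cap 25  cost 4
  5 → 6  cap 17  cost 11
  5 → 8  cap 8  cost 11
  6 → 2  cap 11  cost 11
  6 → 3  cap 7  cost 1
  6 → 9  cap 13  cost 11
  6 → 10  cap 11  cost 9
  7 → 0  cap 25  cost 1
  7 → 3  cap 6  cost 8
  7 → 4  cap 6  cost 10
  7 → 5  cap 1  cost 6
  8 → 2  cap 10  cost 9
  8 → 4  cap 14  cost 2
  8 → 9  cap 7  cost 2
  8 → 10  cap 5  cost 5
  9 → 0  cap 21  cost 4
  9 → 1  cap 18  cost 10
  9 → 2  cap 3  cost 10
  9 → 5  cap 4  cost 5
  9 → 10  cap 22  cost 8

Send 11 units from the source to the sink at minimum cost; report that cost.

shortest-cost path #1: 7→3→10 push 2 @ unit cost 11 (adds 22)
shortest-cost path #2: 7→0→8→10 push 1 @ unit cost 11 (adds 11)
shortest-cost path #3: 7→3→1→10 push 4 @ unit cost 18 (adds 72)
shortest-cost path #4: 7→5→2→10 push 1 @ unit cost 18 (adds 18)
shortest-cost path #5: 7→4→9→10 push 3 @ unit cost 25 (adds 75)
total cost = 198

Minimum cost for 11 units: 198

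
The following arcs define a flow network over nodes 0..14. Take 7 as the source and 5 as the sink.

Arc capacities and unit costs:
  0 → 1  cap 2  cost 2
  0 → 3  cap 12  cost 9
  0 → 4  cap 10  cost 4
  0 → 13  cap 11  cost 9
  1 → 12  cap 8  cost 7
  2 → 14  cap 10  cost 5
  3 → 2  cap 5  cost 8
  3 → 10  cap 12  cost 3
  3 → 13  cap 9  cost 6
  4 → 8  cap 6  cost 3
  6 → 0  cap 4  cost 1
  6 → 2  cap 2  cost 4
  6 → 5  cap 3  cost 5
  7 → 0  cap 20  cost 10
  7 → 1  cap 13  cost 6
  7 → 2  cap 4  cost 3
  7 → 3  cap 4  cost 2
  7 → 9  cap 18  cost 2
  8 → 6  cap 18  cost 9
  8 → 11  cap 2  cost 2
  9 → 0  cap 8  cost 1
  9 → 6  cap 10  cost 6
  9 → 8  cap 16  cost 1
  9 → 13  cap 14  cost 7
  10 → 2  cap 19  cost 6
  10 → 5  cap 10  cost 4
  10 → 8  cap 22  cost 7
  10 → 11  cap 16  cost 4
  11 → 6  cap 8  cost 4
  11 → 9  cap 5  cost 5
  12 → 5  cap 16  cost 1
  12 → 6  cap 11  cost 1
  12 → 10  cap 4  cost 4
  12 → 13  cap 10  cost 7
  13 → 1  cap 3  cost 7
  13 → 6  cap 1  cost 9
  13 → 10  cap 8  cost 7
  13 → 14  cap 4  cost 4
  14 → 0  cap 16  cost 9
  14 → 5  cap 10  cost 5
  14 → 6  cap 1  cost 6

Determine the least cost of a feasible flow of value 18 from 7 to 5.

Minimum cost for 18 units: 223

shortest-cost path #1: 7→3→10→5 push 4 @ unit cost 9 (adds 36)
shortest-cost path #2: 7→9→6→5 push 3 @ unit cost 13 (adds 39)
shortest-cost path #3: 7→9→0→1→12→5 push 2 @ unit cost 13 (adds 26)
shortest-cost path #4: 7→2→14→5 push 4 @ unit cost 13 (adds 52)
shortest-cost path #5: 7→1→12→5 push 5 @ unit cost 14 (adds 70)
total cost = 223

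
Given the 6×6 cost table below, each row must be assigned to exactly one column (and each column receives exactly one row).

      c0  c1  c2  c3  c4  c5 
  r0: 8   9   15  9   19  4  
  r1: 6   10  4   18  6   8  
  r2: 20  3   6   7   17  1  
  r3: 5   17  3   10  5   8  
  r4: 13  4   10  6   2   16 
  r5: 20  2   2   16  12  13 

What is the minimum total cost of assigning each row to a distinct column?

one of 2 optimal assignments: row0→col3 (cost 9), row1→col0 (cost 6), row2→col5 (cost 1), row3→col2 (cost 3), row4→col4 (cost 2), row5→col1 (cost 2)
total = 9 + 6 + 1 + 3 + 2 + 2 = 23

Minimum assignment cost: 23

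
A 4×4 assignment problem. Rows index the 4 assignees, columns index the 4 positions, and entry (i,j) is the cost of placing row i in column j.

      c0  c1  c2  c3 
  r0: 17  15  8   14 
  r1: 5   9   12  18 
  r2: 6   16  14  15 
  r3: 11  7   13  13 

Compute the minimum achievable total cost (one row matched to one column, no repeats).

optimal assignment: row0→col2 (cost 8), row1→col0 (cost 5), row2→col3 (cost 15), row3→col1 (cost 7)
total = 8 + 5 + 15 + 7 = 35

Minimum assignment cost: 35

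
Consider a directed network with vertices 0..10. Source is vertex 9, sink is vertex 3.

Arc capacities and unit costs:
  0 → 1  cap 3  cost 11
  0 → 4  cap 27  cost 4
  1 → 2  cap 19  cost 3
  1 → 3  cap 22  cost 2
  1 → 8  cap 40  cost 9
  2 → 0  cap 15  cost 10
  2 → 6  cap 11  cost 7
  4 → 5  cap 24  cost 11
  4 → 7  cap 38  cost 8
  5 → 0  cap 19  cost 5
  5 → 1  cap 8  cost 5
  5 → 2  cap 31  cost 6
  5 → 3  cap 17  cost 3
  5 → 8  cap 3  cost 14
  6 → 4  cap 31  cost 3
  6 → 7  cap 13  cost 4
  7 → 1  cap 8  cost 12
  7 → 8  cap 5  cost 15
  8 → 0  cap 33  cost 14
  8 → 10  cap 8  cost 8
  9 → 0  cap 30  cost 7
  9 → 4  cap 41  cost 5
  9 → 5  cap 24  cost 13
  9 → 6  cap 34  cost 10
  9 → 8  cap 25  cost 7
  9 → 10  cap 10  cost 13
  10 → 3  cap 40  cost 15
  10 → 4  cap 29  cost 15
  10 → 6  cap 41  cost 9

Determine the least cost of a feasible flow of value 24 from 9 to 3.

shortest-cost path #1: 9→5→3 push 17 @ unit cost 16 (adds 272)
shortest-cost path #2: 9→0→1→3 push 3 @ unit cost 20 (adds 60)
shortest-cost path #3: 9→5→1→3 push 4 @ unit cost 20 (adds 80)
total cost = 412

Minimum cost for 24 units: 412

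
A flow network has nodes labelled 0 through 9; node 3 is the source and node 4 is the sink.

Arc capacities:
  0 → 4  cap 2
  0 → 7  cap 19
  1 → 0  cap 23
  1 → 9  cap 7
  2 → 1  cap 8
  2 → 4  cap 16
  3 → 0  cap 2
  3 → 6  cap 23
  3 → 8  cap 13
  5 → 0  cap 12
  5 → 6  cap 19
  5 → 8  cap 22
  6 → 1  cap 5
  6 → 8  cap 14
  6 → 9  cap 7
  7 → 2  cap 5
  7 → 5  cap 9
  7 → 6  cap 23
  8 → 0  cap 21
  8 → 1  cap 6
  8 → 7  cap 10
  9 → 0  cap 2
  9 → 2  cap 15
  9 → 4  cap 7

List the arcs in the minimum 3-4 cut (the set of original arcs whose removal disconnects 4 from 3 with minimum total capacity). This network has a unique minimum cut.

augment #1: 3→0→4 push 2
augment #2: 3→6→9→4 push 7
augment #3: 3→8→7→2→4 push 5
augment #4: 3→6→1→9→2→4 push 5
augment #5: 3→8→1→9→2→4 push 2
max flow = 21; residual-reachable set from 3 gives S-side
cut edges (S→T): {(0,4), (1,9), (6,9), (7,2)} total cap 21

Min-cut arcs: {(0,4), (1,9), (6,9), (7,2)} (total capacity 21)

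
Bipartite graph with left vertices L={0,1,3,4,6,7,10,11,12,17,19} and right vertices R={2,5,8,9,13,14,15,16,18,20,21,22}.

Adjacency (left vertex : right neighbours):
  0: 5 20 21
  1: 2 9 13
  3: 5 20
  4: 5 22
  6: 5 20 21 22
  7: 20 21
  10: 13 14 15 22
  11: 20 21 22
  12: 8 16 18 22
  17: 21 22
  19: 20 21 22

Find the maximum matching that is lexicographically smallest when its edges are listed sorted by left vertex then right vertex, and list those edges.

|M| = 7 (so the lex-smallest maximum matching has 7 edges)
process left vertices in ascending order; for each, take the smallest-labelled available neighbour that still permits 7 edges overall, or leave it unmatched if none does
lex-smallest matching: {0-5, 1-2, 3-20, 4-22, 6-21, 10-13, 12-8}

Lex-smallest maximum matching: {(0,5), (1,2), (3,20), (4,22), (6,21), (10,13), (12,8)}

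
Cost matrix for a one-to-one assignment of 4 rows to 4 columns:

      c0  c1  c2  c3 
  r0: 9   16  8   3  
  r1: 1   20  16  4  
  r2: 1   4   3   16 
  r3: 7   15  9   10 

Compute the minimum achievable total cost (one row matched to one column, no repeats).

optimal assignment: row0→col3 (cost 3), row1→col0 (cost 1), row2→col1 (cost 4), row3→col2 (cost 9)
total = 3 + 1 + 4 + 9 = 17

Minimum assignment cost: 17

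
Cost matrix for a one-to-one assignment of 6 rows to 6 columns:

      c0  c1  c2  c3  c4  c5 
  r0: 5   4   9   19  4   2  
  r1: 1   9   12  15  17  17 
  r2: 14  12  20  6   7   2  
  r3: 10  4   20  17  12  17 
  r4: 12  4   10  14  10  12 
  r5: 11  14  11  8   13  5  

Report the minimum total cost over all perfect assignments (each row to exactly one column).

optimal assignment: row0→col4 (cost 4), row1→col0 (cost 1), row2→col5 (cost 2), row3→col1 (cost 4), row4→col2 (cost 10), row5→col3 (cost 8)
total = 4 + 1 + 2 + 4 + 10 + 8 = 29

Minimum assignment cost: 29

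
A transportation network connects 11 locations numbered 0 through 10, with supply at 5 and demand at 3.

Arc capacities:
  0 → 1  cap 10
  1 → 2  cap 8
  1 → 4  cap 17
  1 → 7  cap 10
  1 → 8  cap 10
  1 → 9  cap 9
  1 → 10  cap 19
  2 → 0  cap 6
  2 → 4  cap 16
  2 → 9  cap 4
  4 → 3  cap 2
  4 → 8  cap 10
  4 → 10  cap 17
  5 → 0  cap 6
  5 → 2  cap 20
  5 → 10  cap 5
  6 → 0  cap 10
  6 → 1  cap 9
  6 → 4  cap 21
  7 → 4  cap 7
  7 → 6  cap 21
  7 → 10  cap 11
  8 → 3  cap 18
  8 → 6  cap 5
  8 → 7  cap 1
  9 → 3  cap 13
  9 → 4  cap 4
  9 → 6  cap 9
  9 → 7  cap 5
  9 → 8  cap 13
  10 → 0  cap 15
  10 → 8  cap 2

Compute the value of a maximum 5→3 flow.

Maximum flow value: 28

augment #1: 5→2→4→3 bottleneck 2, total now 2
augment #2: 5→2→9→3 bottleneck 4, total now 6
augment #3: 5→10→8→3 bottleneck 2, total now 8
augment #4: 5→0→1→8→3 bottleneck 6, total now 14
augment #5: 5→2→4→8→3 bottleneck 10, total now 24
augment #6: 5→2→0→1→9→3 bottleneck 4, total now 28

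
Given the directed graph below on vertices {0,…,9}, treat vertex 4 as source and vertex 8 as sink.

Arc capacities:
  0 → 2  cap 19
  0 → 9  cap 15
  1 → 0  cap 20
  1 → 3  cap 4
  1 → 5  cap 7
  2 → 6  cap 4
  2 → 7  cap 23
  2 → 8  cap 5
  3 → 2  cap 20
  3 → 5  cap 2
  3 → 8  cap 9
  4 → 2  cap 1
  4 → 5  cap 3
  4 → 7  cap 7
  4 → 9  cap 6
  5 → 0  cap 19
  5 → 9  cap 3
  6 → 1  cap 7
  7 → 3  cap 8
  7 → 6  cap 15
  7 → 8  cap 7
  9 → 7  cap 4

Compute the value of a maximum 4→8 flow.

Maximum flow value: 15

augment #1: 4→2→8 bottleneck 1, total now 1
augment #2: 4→7→8 bottleneck 7, total now 8
augment #3: 4→5→0→2→8 bottleneck 3, total now 11
augment #4: 4→9→7→3→8 bottleneck 4, total now 15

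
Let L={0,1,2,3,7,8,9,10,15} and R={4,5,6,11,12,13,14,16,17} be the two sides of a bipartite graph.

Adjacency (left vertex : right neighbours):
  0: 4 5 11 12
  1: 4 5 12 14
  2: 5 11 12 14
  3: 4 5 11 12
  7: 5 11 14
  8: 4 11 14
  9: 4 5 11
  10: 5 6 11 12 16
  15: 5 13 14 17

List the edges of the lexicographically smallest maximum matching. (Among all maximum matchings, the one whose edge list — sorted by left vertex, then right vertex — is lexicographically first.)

|M| = 7 (so the lex-smallest maximum matching has 7 edges)
process left vertices in ascending order; for each, take the smallest-labelled available neighbour that still permits 7 edges overall, or leave it unmatched if none does
lex-smallest matching: {0-4, 1-5, 2-11, 3-12, 7-14, 10-6, 15-13}

Lex-smallest maximum matching: {(0,4), (1,5), (2,11), (3,12), (7,14), (10,6), (15,13)}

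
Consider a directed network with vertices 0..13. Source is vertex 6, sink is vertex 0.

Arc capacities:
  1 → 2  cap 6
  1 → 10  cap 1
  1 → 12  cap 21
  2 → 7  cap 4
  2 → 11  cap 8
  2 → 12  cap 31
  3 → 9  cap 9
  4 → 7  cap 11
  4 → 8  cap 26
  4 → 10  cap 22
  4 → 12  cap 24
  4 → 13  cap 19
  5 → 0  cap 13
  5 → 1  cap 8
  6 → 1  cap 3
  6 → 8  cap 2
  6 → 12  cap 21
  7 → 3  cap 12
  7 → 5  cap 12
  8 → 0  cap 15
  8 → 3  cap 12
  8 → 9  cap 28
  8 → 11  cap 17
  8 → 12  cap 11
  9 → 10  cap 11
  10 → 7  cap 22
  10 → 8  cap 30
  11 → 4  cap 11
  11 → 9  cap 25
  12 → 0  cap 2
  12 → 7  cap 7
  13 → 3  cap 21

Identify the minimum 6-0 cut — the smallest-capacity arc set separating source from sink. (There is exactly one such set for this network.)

augment #1: 6→8→0 push 2
augment #2: 6→12→0 push 2
augment #3: 6→1→10→8→0 push 1
augment #4: 6→12→7→5→0 push 7
augment #5: 6→1→2→7→5→0 push 2
max flow = 14; residual-reachable set from 6 gives S-side
cut edges (S→T): {(6,1), (6,8), (12,0), (12,7)} total cap 14

Min-cut arcs: {(6,1), (6,8), (12,0), (12,7)} (total capacity 14)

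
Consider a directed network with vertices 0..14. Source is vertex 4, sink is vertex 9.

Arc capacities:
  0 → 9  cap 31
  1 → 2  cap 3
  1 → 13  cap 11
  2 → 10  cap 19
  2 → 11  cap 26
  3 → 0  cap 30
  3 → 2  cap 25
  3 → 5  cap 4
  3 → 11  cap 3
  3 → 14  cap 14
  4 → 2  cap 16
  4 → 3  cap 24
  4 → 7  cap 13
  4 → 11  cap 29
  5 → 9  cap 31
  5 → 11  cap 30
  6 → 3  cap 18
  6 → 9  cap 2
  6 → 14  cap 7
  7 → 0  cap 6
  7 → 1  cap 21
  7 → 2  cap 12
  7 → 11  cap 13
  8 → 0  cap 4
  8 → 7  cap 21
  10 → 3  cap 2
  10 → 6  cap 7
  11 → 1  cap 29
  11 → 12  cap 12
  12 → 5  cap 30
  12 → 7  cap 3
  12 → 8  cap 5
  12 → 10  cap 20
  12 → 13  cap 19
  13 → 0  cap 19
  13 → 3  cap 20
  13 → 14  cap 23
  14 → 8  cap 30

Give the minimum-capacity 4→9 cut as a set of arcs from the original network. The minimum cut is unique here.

augment #1: 4→3→0→9 push 24
augment #2: 4→7→0→9 push 6
augment #3: 4→2→10→6→9 push 2
augment #4: 4→11→12→5→9 push 12
augment #5: 4→2→10→3→0→9 push 1
augment #6: 4→2→10→3→5→9 push 1
augment #7: 4→2→10→6→3→5→9 push 3
max flow = 49; residual-reachable set from 4 gives S-side
cut edges (S→T): {(0,9), (3,5), (6,9), (11,12)} total cap 49

Min-cut arcs: {(0,9), (3,5), (6,9), (11,12)} (total capacity 49)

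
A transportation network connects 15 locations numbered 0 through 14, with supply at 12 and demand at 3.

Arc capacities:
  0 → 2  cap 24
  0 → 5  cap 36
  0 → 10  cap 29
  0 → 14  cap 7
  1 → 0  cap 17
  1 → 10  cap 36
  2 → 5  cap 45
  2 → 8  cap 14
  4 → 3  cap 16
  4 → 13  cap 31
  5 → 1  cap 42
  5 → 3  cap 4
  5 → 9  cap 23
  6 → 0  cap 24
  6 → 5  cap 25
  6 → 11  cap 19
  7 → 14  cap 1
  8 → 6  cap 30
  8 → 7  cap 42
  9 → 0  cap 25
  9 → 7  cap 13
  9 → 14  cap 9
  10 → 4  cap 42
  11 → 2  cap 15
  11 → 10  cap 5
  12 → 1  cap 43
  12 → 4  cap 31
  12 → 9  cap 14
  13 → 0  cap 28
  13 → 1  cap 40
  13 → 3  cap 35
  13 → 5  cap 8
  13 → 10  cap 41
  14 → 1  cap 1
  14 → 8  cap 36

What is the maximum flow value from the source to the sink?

augment #1: 12→4→3 bottleneck 16, total now 16
augment #2: 12→4→13→3 bottleneck 15, total now 31
augment #3: 12→1→0→5→3 bottleneck 4, total now 35
augment #4: 12→1→10→4→13→3 bottleneck 16, total now 51

Maximum flow value: 51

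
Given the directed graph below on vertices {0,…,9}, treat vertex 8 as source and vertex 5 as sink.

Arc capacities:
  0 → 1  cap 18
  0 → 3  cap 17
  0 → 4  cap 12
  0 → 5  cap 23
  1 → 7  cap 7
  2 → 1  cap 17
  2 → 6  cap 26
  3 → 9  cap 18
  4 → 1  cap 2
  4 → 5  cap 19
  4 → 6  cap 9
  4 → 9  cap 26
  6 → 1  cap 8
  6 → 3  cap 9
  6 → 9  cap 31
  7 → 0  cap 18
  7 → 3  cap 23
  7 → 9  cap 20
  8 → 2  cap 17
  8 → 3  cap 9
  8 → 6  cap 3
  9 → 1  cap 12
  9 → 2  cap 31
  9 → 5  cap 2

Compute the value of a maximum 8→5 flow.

augment #1: 8→3→9→5 bottleneck 2, total now 2
augment #2: 8→2→1→7→0→5 bottleneck 7, total now 9

Maximum flow value: 9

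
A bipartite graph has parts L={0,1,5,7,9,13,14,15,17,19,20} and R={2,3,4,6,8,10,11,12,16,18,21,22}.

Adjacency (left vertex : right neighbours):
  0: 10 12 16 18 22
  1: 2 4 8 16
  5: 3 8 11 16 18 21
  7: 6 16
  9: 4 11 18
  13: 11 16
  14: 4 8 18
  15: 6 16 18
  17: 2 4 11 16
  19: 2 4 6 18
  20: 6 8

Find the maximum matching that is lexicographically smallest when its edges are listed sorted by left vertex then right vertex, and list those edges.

|M| = 9 (so the lex-smallest maximum matching has 9 edges)
process left vertices in ascending order; for each, take the smallest-labelled available neighbour that still permits 9 edges overall, or leave it unmatched if none does
lex-smallest matching: {0-10, 1-2, 5-3, 7-6, 9-4, 13-11, 14-8, 15-16, 19-18}

Lex-smallest maximum matching: {(0,10), (1,2), (5,3), (7,6), (9,4), (13,11), (14,8), (15,16), (19,18)}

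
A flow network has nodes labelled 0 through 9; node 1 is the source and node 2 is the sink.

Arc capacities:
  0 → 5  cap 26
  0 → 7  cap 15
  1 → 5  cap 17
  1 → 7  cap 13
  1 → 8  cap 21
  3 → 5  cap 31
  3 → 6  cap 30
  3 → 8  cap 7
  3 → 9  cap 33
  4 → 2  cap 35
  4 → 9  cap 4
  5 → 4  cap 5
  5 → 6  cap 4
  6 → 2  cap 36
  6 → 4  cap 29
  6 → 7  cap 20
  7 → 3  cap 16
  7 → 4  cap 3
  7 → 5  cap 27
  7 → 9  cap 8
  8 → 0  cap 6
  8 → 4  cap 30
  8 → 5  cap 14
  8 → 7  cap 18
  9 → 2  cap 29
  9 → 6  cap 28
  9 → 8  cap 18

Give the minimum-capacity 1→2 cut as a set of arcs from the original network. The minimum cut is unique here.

augment #1: 1→5→4→2 push 5
augment #2: 1→5→6→2 push 4
augment #3: 1→7→4→2 push 3
augment #4: 1→7→9→2 push 8
augment #5: 1→8→4→2 push 21
augment #6: 1→7→3→6→2 push 2
max flow = 43; residual-reachable set from 1 gives S-side
cut edges (S→T): {(1,7), (1,8), (5,4), (5,6)} total cap 43

Min-cut arcs: {(1,7), (1,8), (5,4), (5,6)} (total capacity 43)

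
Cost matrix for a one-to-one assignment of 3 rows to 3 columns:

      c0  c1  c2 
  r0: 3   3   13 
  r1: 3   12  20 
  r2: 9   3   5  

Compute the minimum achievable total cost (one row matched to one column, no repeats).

optimal assignment: row0→col1 (cost 3), row1→col0 (cost 3), row2→col2 (cost 5)
total = 3 + 3 + 5 = 11

Minimum assignment cost: 11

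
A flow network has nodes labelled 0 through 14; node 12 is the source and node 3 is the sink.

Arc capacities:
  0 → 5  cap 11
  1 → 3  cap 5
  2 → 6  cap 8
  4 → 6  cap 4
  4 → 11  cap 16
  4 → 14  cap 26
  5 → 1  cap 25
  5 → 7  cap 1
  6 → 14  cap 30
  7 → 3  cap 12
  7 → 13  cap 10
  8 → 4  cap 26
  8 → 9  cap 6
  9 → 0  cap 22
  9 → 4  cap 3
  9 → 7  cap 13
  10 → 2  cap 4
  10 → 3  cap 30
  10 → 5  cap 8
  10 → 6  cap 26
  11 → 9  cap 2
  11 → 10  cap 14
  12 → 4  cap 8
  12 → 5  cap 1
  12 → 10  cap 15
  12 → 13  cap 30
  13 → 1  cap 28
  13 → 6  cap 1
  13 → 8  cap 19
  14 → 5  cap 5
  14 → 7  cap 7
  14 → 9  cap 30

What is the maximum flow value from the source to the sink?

augment #1: 12→10→3 bottleneck 15, total now 15
augment #2: 12→5→1→3 bottleneck 1, total now 16
augment #3: 12→13→1→3 bottleneck 4, total now 20
augment #4: 12→4→11→10→3 bottleneck 8, total now 28
augment #5: 12→13→1→5→7→3 bottleneck 1, total now 29
augment #6: 12→13→6→14→7→3 bottleneck 1, total now 30
augment #7: 12→13→8→9→7→3 bottleneck 6, total now 36
augment #8: 12→13→8→4→11→10→3 bottleneck 6, total now 42
augment #9: 12→13→8→4→14→7→3 bottleneck 4, total now 46

Maximum flow value: 46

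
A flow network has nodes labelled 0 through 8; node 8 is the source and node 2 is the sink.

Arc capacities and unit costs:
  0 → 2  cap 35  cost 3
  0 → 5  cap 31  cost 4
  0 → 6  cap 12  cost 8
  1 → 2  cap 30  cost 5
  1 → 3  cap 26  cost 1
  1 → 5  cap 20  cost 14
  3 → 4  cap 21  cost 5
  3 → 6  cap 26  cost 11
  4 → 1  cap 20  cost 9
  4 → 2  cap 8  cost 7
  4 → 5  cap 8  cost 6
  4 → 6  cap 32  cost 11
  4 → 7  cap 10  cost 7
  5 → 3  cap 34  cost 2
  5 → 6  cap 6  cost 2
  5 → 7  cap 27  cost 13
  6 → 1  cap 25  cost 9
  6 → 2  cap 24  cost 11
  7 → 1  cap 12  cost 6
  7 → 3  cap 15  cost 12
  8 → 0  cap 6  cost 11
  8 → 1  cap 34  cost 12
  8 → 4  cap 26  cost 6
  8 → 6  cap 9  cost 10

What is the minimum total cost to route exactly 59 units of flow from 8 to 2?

shortest-cost path #1: 8→4→2 push 8 @ unit cost 13 (adds 104)
shortest-cost path #2: 8→0→2 push 6 @ unit cost 14 (adds 84)
shortest-cost path #3: 8→1→2 push 30 @ unit cost 17 (adds 510)
shortest-cost path #4: 8→6→2 push 9 @ unit cost 21 (adds 189)
shortest-cost path #5: 8→4→5→6→2 push 6 @ unit cost 25 (adds 150)
total cost = 1037

Minimum cost for 59 units: 1037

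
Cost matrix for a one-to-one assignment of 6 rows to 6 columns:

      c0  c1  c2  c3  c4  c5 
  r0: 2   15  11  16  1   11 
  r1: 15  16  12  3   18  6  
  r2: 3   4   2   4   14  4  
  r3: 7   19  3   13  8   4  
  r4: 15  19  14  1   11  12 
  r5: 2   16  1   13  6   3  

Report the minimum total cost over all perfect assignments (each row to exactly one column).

optimal assignment: row0→col4 (cost 1), row1→col5 (cost 6), row2→col1 (cost 4), row3→col2 (cost 3), row4→col3 (cost 1), row5→col0 (cost 2)
total = 1 + 6 + 4 + 3 + 1 + 2 = 17

Minimum assignment cost: 17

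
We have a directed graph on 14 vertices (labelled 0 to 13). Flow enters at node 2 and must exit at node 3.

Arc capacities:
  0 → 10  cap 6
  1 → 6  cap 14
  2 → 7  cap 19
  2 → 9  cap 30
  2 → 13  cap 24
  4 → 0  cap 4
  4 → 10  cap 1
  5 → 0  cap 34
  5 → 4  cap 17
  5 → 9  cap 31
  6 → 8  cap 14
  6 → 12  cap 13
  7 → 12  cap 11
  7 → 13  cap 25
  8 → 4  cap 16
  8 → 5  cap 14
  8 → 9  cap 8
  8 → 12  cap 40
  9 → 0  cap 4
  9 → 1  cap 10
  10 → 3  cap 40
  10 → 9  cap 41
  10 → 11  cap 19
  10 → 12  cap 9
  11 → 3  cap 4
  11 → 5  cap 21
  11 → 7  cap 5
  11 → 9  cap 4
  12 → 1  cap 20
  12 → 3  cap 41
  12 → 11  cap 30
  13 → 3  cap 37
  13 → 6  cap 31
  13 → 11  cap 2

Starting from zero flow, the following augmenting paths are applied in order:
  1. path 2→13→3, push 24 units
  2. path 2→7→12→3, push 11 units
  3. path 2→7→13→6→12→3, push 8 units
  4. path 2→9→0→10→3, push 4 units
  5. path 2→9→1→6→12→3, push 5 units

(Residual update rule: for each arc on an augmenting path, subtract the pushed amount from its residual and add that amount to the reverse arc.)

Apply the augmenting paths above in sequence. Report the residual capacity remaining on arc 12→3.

after path 1 (2→13→3, push 24): res(12,3)=41
after path 2 (2→7→12→3, push 11): res(12,3)=30
after path 3 (2→7→13→6→12→3, push 8): res(12,3)=22
after path 4 (2→9→0→10→3, push 4): res(12,3)=22
after path 5 (2→9→1→6→12→3, push 5): res(12,3)=17

Residual capacity of (12,3): 17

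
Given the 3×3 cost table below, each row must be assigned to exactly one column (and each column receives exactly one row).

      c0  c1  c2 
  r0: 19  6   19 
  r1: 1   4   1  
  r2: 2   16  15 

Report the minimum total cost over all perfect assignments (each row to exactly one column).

optimal assignment: row0→col1 (cost 6), row1→col2 (cost 1), row2→col0 (cost 2)
total = 6 + 1 + 2 = 9

Minimum assignment cost: 9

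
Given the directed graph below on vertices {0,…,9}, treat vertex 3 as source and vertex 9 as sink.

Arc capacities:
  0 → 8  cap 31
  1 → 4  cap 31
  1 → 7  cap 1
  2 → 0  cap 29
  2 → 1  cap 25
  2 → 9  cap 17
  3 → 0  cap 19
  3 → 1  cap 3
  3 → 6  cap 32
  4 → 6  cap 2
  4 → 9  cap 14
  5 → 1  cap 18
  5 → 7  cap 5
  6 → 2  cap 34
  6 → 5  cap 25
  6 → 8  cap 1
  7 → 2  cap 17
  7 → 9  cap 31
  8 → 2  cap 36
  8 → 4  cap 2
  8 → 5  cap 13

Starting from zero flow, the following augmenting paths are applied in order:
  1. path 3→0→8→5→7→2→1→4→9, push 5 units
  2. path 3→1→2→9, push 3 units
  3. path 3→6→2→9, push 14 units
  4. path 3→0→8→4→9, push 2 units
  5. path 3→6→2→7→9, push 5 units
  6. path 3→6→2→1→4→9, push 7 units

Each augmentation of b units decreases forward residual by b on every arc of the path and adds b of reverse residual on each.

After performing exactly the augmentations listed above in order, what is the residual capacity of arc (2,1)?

after path 1 (3→0→8→5→7→2→1→4→9, push 5): res(2,1)=20
after path 2 (3→1→2→9, push 3): res(2,1)=23
after path 3 (3→6→2→9, push 14): res(2,1)=23
after path 4 (3→0→8→4→9, push 2): res(2,1)=23
after path 5 (3→6→2→7→9, push 5): res(2,1)=23
after path 6 (3→6→2→1→4→9, push 7): res(2,1)=16

Residual capacity of (2,1): 16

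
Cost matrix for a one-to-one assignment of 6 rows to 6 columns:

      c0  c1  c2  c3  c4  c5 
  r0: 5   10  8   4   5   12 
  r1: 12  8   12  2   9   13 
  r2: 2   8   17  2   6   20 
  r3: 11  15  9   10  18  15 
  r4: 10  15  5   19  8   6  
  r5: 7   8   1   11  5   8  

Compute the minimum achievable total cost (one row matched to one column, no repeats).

Minimum assignment cost: 31

optimal assignment: row0→col4 (cost 5), row1→col3 (cost 2), row2→col0 (cost 2), row3→col1 (cost 15), row4→col5 (cost 6), row5→col2 (cost 1)
total = 5 + 2 + 2 + 15 + 6 + 1 = 31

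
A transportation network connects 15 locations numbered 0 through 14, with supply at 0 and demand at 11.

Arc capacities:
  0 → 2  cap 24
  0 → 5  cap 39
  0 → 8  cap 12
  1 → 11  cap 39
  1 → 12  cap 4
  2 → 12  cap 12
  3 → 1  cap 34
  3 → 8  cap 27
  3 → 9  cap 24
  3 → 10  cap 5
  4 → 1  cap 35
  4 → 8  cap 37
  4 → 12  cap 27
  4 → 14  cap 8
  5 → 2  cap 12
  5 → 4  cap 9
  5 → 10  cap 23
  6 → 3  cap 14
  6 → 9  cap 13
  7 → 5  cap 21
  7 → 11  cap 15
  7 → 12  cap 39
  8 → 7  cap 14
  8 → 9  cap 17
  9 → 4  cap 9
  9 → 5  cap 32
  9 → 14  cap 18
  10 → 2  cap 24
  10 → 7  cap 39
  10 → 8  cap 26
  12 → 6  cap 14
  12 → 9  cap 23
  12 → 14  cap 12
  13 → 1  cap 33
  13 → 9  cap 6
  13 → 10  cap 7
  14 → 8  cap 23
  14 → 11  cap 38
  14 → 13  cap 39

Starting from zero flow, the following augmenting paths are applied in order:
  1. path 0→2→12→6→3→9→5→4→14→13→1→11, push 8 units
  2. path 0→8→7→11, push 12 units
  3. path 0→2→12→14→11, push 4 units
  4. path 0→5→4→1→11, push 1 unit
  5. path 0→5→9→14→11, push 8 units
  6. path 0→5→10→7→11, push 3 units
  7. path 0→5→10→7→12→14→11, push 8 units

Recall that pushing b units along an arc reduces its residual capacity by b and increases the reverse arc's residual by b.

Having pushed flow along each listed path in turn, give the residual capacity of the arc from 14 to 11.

Residual capacity of (14,11): 18

after path 1 (0→2→12→6→3→9→5→4→14→13→1→11, push 8): res(14,11)=38
after path 2 (0→8→7→11, push 12): res(14,11)=38
after path 3 (0→2→12→14→11, push 4): res(14,11)=34
after path 4 (0→5→4→1→11, push 1): res(14,11)=34
after path 5 (0→5→9→14→11, push 8): res(14,11)=26
after path 6 (0→5→10→7→11, push 3): res(14,11)=26
after path 7 (0→5→10→7→12→14→11, push 8): res(14,11)=18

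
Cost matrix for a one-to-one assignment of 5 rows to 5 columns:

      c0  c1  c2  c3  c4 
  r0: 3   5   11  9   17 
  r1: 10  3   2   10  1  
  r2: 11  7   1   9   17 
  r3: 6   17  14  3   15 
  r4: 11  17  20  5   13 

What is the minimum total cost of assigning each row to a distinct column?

Minimum assignment cost: 18

optimal assignment: row0→col1 (cost 5), row1→col4 (cost 1), row2→col2 (cost 1), row3→col0 (cost 6), row4→col3 (cost 5)
total = 5 + 1 + 1 + 6 + 5 = 18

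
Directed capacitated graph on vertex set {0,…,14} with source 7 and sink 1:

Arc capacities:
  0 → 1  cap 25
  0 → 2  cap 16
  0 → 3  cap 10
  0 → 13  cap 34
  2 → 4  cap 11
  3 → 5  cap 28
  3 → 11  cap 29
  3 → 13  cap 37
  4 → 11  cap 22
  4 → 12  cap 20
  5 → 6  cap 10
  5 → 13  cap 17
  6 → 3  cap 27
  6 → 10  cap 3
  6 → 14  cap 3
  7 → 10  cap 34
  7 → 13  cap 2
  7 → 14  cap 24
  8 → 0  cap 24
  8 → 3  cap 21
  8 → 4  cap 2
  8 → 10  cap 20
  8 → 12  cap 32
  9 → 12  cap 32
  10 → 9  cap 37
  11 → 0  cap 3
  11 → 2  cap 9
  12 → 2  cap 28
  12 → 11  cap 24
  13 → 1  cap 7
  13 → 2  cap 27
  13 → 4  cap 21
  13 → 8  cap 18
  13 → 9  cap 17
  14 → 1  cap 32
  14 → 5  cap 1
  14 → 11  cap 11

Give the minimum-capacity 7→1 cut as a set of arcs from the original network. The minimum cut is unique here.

Min-cut arcs: {(7,13), (7,14), (11,0)} (total capacity 29)

augment #1: 7→13→1 push 2
augment #2: 7→14→1 push 24
augment #3: 7→10→9→12→11→0→1 push 3
max flow = 29; residual-reachable set from 7 gives S-side
cut edges (S→T): {(7,13), (7,14), (11,0)} total cap 29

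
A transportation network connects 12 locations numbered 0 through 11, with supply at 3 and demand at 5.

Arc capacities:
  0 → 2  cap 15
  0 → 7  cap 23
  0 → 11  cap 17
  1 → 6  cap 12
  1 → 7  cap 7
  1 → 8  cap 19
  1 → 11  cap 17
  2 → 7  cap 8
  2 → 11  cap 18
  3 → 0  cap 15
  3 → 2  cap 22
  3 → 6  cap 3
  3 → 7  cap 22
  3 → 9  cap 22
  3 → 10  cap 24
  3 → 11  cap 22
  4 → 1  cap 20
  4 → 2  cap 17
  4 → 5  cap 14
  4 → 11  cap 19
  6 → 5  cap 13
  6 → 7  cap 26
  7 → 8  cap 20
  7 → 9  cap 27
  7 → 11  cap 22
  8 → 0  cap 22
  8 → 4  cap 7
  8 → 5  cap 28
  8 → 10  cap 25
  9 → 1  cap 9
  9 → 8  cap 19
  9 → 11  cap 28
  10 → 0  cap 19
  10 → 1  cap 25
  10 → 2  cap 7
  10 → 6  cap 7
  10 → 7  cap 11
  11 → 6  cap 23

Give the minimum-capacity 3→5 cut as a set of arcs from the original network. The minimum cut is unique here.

augment #1: 3→6→5 push 3
augment #2: 3→7→8→5 push 20
augment #3: 3→9→8→5 push 8
augment #4: 3→10→6→5 push 7
augment #5: 3→11→6→5 push 3
augment #6: 3→9→8→4→5 push 7
max flow = 48; residual-reachable set from 3 gives S-side
cut edges (S→T): {(6,5), (8,4), (8,5)} total cap 48

Min-cut arcs: {(6,5), (8,4), (8,5)} (total capacity 48)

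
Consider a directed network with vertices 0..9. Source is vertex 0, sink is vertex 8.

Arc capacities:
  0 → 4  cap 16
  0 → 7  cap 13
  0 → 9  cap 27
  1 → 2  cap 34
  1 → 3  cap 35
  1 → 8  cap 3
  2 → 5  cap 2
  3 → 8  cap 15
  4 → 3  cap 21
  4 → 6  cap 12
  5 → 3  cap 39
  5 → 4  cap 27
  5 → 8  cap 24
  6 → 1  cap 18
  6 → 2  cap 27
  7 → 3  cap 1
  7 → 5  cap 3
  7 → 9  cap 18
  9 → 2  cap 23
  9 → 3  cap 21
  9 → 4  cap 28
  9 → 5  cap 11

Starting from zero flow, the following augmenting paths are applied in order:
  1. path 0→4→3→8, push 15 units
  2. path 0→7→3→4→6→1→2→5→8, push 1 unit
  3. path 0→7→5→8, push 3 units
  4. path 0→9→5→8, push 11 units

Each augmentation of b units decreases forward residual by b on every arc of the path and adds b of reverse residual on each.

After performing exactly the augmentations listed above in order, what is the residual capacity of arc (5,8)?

after path 1 (0→4→3→8, push 15): res(5,8)=24
after path 2 (0→7→3→4→6→1→2→5→8, push 1): res(5,8)=23
after path 3 (0→7→5→8, push 3): res(5,8)=20
after path 4 (0→9→5→8, push 11): res(5,8)=9

Residual capacity of (5,8): 9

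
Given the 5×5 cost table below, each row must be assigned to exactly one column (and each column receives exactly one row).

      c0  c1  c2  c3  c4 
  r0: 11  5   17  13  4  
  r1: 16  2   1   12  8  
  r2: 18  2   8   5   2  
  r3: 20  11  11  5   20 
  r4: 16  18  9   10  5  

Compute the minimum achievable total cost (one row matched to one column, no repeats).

Minimum assignment cost: 24

optimal assignment: row0→col0 (cost 11), row1→col2 (cost 1), row2→col1 (cost 2), row3→col3 (cost 5), row4→col4 (cost 5)
total = 11 + 1 + 2 + 5 + 5 = 24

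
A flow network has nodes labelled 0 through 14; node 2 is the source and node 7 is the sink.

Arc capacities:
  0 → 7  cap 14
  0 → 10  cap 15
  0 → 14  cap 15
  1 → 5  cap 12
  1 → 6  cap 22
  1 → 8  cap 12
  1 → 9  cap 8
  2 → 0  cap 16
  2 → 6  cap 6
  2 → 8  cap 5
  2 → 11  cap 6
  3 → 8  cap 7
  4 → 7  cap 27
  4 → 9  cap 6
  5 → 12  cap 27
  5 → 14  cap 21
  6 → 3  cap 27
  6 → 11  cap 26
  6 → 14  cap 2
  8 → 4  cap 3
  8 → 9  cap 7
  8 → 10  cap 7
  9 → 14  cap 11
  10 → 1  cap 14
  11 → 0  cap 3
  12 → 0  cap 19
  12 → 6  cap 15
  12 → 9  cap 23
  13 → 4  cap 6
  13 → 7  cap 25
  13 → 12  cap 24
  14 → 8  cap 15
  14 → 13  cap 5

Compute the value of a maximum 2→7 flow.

augment #1: 2→0→7 bottleneck 14, total now 14
augment #2: 2→8→4→7 bottleneck 3, total now 17
augment #3: 2→0→14→13→7 bottleneck 2, total now 19
augment #4: 2→6→14→13→7 bottleneck 2, total now 21
augment #5: 2→8→9→14→13→7 bottleneck 1, total now 22

Maximum flow value: 22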